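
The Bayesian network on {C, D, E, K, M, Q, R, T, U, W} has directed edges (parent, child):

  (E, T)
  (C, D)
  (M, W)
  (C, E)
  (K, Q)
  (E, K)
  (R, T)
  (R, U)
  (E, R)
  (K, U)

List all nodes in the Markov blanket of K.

By definition, MB(K) is built from K's parents, K's children, and the co-parents of K.
K's parents: E.
K's children: Q, U.
For each child, the remaining parents (spouses of K):
  Q: no additional parents.
  U also has parent R.
MB(K) = {E, Q, R, U}.

{E, Q, R, U}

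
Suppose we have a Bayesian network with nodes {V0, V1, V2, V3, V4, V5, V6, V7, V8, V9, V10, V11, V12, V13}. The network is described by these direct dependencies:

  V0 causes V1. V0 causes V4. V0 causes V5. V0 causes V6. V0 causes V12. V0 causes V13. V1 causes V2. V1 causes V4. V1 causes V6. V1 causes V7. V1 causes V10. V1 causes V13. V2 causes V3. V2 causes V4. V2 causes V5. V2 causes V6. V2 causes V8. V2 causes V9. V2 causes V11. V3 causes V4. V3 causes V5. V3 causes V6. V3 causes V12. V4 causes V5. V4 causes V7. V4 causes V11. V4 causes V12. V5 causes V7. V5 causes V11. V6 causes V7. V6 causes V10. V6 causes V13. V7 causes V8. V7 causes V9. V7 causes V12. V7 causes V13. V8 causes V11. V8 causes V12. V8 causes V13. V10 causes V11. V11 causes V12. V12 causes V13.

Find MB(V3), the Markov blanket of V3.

A node's Markov blanket = Pa ∪ Ch ∪ (parents of Ch other than the node itself).
V3 has parent V2.
V3 has children V4, V5, V6, V12.
Co-parents of V3 (other parents of its children):
  V4 also has parents V0, V1, V2.
  parents(V5) \ {V3} = {V0, V2, V4}.
  parents(V6) \ {V3} = {V0, V1, V2}.
  parents(V12) \ {V3} = {V0, V4, V7, V8, V11}.
Union: {V2} ∪ {V4, V5, V6, V12} ∪ {V0, V1, V2, V4, V7, V8, V11} = {V0, V1, V2, V4, V5, V6, V7, V8, V11, V12}.

{V0, V1, V2, V4, V5, V6, V7, V8, V11, V12}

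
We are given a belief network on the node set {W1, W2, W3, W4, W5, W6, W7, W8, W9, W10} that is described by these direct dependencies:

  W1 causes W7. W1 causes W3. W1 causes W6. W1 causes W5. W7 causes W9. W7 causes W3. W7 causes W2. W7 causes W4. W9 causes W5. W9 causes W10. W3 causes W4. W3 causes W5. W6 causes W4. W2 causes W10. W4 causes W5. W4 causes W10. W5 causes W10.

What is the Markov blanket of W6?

W6's parents: W1.
Children of W6: W4.
For each child, the remaining parents (spouses of W6):
  W4: W3, W7
MB(W6) = {W1, W3, W4, W7}.

{W1, W3, W4, W7}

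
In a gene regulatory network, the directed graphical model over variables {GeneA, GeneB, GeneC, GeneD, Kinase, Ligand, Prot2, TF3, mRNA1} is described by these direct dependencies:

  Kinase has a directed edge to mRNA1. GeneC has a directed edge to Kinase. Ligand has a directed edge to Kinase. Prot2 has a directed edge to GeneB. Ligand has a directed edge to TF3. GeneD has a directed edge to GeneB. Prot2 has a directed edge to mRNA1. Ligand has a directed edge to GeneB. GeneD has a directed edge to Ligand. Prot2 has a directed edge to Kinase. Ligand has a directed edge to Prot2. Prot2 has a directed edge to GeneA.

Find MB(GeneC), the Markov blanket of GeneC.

{Kinase, Ligand, Prot2}

GeneC's parents: none.
Children of GeneC: Kinase.
For each child, the remaining parents (spouses of GeneC):
  Kinase's other parents are Ligand, Prot2.
So the Markov blanket of GeneC is {Kinase, Ligand, Prot2}.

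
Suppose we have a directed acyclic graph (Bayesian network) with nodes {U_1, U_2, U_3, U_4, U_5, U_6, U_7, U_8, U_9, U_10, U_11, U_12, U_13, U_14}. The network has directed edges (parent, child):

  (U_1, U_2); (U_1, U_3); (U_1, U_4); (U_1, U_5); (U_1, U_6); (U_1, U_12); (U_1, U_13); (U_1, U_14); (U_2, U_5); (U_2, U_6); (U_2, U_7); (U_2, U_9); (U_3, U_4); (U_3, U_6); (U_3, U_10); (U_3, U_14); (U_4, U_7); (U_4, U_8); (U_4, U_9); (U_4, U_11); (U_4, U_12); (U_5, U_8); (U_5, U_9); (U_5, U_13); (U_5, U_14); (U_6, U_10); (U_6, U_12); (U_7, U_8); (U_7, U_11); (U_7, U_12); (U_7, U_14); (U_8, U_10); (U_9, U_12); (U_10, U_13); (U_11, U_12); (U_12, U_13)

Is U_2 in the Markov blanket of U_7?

U_2 is a parent of U_7.
So U_2 ∈ MB(U_7).

Yes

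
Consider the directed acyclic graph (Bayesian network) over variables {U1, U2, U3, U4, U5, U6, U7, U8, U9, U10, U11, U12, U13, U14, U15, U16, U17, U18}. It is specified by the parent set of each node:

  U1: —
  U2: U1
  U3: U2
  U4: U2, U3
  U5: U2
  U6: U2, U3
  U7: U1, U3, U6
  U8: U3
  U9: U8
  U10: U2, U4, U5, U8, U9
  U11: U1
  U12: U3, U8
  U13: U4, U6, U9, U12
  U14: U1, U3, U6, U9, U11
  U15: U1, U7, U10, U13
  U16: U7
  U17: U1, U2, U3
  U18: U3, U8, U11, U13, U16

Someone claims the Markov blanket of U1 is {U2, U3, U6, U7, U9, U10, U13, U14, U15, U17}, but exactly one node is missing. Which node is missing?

Recall MB(v) = parents ∪ children ∪ spouses, where spouses are the other parents of v's children.
Parents of U1: none.
Children of U1: U2, U7, U11, U14, U15, U17.
Parents of each child, excluding U1:
  U2 has no other parent.
  U7 also has parents U3, U6.
  U11 has no other parent.
  parents(U14) \ {U1} = {U3, U6, U9, U11}.
  U15's other parents are U7, U10, U13.
  parents(U17) \ {U1} = {U2, U3}.
MB(U1) = {U2, U3, U6, U7, U9, U10, U11, U13, U14, U15, U17}.
Comparing with the claimed set, U11 is missing.

U11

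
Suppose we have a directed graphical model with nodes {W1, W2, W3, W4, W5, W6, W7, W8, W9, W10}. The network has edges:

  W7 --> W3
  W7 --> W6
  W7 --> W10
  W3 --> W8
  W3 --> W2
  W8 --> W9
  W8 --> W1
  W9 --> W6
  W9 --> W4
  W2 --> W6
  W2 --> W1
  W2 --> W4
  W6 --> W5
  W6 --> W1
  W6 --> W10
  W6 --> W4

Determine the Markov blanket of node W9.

{W2, W4, W6, W7, W8}

The Markov blanket of a node is its parents, its children, and the other parents of its children.
Pa(W9) = {W8}.
W9's children: W4, W6.
Parents of each child, excluding W9:
  W6's other parents are W2, W7.
  W4 also has parents W2, W6.
MB(W9) = {W2, W4, W6, W7, W8}.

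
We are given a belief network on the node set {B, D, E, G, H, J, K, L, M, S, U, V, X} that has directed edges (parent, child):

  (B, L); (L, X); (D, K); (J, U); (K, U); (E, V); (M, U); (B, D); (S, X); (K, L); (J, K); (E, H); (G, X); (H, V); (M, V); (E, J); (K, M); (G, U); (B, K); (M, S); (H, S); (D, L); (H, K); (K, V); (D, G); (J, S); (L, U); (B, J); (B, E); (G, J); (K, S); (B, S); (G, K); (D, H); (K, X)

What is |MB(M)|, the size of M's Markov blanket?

Pa(M) = {K}.
Ch(M) = {S, U, V}.
Other parents of M's children:
  S: B, H, J, K
  U: G, J, K, L
  V: E, H, K
MB(M) = {B, E, G, H, J, K, L, S, U, V}, which has 10 nodes.

10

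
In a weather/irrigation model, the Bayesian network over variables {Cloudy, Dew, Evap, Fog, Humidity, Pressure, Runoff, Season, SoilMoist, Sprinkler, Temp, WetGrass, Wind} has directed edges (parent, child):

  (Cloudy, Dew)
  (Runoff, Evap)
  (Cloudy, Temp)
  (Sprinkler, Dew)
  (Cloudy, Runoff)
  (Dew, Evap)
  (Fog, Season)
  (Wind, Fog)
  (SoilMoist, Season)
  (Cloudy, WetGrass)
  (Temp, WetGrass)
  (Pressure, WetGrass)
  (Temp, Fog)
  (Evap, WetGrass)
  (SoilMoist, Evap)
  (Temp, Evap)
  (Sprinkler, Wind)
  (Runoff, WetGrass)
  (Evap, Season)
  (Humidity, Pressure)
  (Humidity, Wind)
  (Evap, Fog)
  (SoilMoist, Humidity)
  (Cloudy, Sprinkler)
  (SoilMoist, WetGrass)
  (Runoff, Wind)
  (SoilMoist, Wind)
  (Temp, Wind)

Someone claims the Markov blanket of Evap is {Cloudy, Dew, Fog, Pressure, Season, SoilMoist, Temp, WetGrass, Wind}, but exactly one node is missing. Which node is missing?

Runoff

By definition, MB(Evap) is built from Evap's parents, Evap's children, and the co-parents of Evap.
Pa(Evap) = {Dew, Runoff, SoilMoist, Temp}.
Ch(Evap) = {Fog, Season, WetGrass}.
For each child, the remaining parents (spouses of Evap):
  Fog's other parents are Temp, Wind.
  WetGrass's other parents are Cloudy, Pressure, Runoff, SoilMoist, Temp.
  Season also has parents Fog, SoilMoist.
MB(Evap) = {Cloudy, Dew, Fog, Pressure, Runoff, Season, SoilMoist, Temp, WetGrass, Wind}.
Comparing with the claimed set, Runoff is missing.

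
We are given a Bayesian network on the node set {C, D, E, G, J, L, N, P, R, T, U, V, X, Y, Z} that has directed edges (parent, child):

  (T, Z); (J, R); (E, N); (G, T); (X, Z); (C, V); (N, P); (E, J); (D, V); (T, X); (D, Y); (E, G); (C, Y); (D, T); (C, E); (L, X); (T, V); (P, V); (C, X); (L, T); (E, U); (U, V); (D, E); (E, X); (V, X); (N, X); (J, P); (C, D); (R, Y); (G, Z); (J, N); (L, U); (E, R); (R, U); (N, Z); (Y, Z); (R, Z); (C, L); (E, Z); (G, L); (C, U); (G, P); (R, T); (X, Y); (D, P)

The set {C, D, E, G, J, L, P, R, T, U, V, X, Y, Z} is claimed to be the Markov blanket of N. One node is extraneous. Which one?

U

N has parents E, J.
N's children: P, X, Z.
Other parents of N's children:
  parents(P) \ {N} = {D, G, J}.
  X's other parents are C, E, L, T, V.
  Z's other parents are E, G, R, T, X, Y.
MB(N) = {C, D, E, G, J, L, P, R, T, V, X, Y, Z}.
U is neither a parent, child, nor co-parent of N, so it does not belong.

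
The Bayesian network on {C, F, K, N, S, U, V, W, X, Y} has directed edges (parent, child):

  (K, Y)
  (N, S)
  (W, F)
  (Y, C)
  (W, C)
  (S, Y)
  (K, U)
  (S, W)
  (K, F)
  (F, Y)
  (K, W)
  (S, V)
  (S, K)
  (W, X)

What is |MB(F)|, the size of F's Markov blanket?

The Markov blanket of a node is its parents, its children, and the other parents of its children.
F has parents K, W.
F's children: Y.
Parents of each child, excluding F:
  Y also has parents K, S.
MB(F) = {K, S, W, Y}, which has 4 nodes.

4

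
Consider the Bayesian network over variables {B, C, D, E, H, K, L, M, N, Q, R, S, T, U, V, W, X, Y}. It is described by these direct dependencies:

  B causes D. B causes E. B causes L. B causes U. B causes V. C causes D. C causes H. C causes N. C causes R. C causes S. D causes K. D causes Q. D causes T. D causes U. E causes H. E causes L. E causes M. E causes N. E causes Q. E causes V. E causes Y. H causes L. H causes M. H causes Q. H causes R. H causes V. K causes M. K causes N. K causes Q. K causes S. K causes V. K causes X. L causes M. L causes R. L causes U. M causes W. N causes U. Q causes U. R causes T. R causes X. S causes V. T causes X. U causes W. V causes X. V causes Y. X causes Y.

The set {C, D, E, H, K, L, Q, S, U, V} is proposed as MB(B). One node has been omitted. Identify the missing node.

N

Parents of B: none.
B's children: D, E, L, U, V.
Parents of each child, excluding B:
  D: C
  E: —
  L: E, H
  U: D, L, N, Q
  V: E, H, K, S
MB(B) = {C, D, E, H, K, L, N, Q, S, U, V}.
Comparing with the claimed set, N is missing.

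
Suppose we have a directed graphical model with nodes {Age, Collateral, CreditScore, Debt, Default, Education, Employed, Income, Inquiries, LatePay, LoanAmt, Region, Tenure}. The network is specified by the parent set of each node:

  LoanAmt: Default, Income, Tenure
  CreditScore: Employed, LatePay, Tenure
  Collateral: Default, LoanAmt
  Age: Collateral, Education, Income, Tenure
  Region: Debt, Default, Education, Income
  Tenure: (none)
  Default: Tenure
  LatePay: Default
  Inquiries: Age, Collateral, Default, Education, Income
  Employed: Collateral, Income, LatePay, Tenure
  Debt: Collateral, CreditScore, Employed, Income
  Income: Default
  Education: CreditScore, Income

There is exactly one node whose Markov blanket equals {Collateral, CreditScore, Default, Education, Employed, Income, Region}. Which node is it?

The target node must have every member of {Collateral, CreditScore, Default, Education, Employed, Income, Region} as a parent, child, or co-parent, and no others.
Parents of Debt: Collateral, CreditScore, Employed, Income; children: Region; co-parents: Default, Education, Income.
These exactly cover the given set, so the node is Debt.

Debt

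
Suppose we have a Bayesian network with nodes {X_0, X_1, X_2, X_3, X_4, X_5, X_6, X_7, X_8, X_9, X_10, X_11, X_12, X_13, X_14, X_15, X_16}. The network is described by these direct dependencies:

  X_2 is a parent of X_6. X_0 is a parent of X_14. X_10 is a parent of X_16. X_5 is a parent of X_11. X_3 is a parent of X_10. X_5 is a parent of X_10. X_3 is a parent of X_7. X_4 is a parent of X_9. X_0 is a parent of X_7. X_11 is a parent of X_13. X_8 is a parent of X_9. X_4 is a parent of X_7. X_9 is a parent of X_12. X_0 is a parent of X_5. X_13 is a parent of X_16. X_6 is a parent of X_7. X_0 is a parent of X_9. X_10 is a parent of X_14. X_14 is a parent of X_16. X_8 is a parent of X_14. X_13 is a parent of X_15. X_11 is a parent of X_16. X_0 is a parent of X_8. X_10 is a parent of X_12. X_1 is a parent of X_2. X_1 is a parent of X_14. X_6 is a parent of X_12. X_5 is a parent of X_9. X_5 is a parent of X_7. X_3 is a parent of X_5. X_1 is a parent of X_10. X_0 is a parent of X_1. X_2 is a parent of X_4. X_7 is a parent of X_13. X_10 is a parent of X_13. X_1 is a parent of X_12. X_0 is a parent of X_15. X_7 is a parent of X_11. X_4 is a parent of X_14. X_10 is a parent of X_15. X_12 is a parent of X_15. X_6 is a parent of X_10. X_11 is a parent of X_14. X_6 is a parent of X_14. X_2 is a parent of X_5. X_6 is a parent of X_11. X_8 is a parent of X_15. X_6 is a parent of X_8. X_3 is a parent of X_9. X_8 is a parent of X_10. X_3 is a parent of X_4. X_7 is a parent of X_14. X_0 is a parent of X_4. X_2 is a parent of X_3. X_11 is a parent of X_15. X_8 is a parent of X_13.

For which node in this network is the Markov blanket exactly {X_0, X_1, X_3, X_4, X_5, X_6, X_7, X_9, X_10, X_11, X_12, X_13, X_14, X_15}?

X_8

The target node must have every member of {X_0, X_1, X_3, X_4, X_5, X_6, X_7, X_9, X_10, X_11, X_12, X_13, X_14, X_15} as a parent, child, or co-parent, and no others.
Parents of X_8: X_0, X_6; children: X_9, X_10, X_13, X_14, X_15; co-parents: X_0, X_1, X_3, X_4, X_5, X_6, X_7, X_10, X_11, X_12, X_13.
These exactly cover the given set, so the node is X_8.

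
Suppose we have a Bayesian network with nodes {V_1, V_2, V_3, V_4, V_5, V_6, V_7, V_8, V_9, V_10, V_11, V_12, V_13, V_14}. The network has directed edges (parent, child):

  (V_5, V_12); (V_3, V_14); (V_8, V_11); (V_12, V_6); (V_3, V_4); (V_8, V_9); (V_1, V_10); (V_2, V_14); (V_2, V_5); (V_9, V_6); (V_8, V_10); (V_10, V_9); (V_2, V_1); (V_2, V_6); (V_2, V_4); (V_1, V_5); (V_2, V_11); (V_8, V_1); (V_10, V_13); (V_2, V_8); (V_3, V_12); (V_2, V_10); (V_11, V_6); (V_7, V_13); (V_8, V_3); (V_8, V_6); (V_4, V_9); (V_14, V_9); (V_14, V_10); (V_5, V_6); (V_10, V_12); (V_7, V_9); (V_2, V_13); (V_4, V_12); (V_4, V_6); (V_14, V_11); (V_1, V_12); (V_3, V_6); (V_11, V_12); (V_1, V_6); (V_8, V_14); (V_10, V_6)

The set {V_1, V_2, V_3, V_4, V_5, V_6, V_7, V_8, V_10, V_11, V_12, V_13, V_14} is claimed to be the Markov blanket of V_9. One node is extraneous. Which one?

Ch(V_9) = {V_6}.
Parents of V_9: V_4, V_7, V_8, V_10, V_14.
Parents of each child, excluding V_9:
  V_6's other parents are V_1, V_2, V_3, V_4, V_5, V_8, V_10, V_11, V_12.
MB(V_9) = {V_1, V_2, V_3, V_4, V_5, V_6, V_7, V_8, V_10, V_11, V_12, V_14}.
V_13 is neither a parent, child, nor co-parent of V_9, so it does not belong.

V_13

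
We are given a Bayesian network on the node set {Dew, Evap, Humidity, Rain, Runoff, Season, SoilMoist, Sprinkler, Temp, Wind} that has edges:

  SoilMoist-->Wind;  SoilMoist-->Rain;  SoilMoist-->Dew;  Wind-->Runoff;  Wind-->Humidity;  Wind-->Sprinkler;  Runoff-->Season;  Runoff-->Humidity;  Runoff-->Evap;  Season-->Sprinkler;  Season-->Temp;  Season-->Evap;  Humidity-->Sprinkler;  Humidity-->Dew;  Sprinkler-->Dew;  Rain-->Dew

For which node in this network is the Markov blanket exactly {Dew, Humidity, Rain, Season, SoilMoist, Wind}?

Sprinkler

The target node must have every member of {Dew, Humidity, Rain, Season, SoilMoist, Wind} as a parent, child, or co-parent, and no others.
Parents of Sprinkler: Humidity, Season, Wind; children: Dew; co-parents: Humidity, Rain, SoilMoist.
These exactly cover the given set, so the node is Sprinkler.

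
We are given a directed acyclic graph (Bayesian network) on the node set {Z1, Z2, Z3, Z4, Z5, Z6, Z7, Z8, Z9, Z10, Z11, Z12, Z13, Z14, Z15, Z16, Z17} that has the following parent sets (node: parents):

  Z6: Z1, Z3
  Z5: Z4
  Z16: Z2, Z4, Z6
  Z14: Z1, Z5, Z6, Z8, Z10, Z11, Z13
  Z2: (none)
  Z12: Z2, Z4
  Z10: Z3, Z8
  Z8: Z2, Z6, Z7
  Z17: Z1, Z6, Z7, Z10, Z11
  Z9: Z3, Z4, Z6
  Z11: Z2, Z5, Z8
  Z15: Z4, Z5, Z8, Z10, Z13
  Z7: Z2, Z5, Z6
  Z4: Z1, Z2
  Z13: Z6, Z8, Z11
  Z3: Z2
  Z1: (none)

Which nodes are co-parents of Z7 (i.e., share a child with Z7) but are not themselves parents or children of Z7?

{Z1, Z10, Z11}

Children of Z7: Z8, Z17.
  Z8 also has parents Z2, Z6.
  Z17's other parents are Z1, Z6, Z10, Z11.
Excluding nodes already adjacent to Z7 (Z2, Z5, Z6, Z8, Z17), the co-parent-only contribution is {Z1, Z10, Z11}.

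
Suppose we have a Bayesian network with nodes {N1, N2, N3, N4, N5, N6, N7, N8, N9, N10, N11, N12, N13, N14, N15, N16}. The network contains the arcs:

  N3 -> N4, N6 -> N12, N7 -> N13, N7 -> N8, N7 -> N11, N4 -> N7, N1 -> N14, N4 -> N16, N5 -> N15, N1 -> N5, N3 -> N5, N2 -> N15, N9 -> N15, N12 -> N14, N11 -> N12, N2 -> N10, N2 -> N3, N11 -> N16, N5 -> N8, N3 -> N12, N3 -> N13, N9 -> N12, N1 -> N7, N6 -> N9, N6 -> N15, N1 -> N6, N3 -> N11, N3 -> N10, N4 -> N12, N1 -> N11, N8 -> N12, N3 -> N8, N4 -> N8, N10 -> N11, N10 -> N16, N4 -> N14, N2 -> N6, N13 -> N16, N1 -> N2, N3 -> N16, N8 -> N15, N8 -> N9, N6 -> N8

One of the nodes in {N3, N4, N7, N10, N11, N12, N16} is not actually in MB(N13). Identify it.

N12

N13 has parents N3, N7.
N13's children: N16.
Parents of each child, excluding N13:
  parents(N16) \ {N13} = {N3, N4, N10, N11}.
MB(N13) = {N3, N4, N7, N10, N11, N16}.
N12 is neither a parent, child, nor co-parent of N13, so it does not belong.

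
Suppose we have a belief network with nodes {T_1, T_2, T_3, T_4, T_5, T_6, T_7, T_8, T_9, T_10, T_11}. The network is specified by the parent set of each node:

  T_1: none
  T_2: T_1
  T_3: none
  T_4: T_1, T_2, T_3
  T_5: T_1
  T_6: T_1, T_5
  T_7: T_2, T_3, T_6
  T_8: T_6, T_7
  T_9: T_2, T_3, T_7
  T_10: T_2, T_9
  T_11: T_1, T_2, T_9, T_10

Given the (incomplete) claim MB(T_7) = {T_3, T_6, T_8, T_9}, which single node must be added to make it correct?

T_2

The Markov blanket of a node is its parents, its children, and the other parents of its children.
T_7's parents: T_2, T_3, T_6.
Ch(T_7) = {T_8, T_9}.
Other parents of T_7's children:
  T_8: T_6
  T_9: T_2, T_3
MB(T_7) = {T_2, T_3, T_6, T_8, T_9}.
Comparing with the claimed set, T_2 is missing.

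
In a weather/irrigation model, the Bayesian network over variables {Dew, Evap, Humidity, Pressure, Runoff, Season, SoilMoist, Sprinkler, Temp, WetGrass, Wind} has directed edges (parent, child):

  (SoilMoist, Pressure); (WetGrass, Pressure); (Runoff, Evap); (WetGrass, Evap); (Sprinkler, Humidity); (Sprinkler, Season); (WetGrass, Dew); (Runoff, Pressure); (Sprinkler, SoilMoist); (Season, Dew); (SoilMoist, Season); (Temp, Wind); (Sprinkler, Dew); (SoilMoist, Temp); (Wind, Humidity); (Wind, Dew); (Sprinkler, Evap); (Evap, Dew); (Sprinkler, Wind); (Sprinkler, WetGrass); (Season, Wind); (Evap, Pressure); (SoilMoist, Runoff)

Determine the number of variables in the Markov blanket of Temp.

A node's Markov blanket = Pa ∪ Ch ∪ (parents of Ch other than the node itself).
Pa(Temp) = {SoilMoist}.
Temp has child Wind.
Other parents of Temp's children:
  Wind's other parents are Season, Sprinkler.
MB(Temp) = {Season, SoilMoist, Sprinkler, Wind}, which has 4 nodes.

4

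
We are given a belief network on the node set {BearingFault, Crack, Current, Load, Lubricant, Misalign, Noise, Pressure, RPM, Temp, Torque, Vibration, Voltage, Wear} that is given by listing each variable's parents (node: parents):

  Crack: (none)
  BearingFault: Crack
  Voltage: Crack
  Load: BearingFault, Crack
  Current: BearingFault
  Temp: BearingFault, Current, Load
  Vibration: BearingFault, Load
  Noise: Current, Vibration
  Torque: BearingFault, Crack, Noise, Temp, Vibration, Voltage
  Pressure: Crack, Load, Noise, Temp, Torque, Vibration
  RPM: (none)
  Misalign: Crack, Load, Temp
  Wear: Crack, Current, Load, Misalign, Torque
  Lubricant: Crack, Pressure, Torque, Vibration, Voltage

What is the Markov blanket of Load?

{BearingFault, Crack, Current, Misalign, Noise, Pressure, Temp, Torque, Vibration, Wear}

The Markov blanket of a node is its parents, its children, and the other parents of its children.
Load has parents BearingFault, Crack.
Ch(Load) = {Misalign, Pressure, Temp, Vibration, Wear}.
Other parents of Load's children:
  parents(Temp) \ {Load} = {BearingFault, Current}.
  parents(Vibration) \ {Load} = {BearingFault}.
  Pressure's other parents are Crack, Noise, Temp, Torque, Vibration.
  parents(Misalign) \ {Load} = {Crack, Temp}.
  parents(Wear) \ {Load} = {Crack, Current, Misalign, Torque}.
MB(Load) = {BearingFault, Crack, Current, Misalign, Noise, Pressure, Temp, Torque, Vibration, Wear}.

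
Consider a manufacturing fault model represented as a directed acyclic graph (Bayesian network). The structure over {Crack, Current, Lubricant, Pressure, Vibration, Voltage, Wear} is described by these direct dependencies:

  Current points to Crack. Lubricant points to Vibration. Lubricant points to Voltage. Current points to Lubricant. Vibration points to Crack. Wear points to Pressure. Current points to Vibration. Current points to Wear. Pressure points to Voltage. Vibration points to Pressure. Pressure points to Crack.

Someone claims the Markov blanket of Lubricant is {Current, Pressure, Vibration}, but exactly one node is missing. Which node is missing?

Lubricant's children: Vibration, Voltage.
Lubricant's parents: Current.
Other parents of Lubricant's children:
  Vibration: Current
  Voltage: Pressure
MB(Lubricant) = {Current, Pressure, Vibration, Voltage}.
Comparing with the claimed set, Voltage is missing.

Voltage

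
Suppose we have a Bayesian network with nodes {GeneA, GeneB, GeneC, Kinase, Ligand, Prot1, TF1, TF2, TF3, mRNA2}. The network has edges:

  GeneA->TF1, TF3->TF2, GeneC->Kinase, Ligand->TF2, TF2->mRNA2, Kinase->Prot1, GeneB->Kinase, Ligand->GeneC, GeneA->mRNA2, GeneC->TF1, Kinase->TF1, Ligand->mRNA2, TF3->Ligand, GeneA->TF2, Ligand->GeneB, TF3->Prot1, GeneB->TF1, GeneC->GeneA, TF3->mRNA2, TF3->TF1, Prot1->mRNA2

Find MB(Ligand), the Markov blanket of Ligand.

A node's Markov blanket = Pa ∪ Ch ∪ (parents of Ch other than the node itself).
Ligand's parents: TF3.
Ligand has children GeneB, GeneC, TF2, mRNA2.
For each child, the remaining parents (spouses of Ligand):
  GeneC has no other parent.
  GeneB has no other parent.
  parents(TF2) \ {Ligand} = {GeneA, TF3}.
  mRNA2's other parents are GeneA, Prot1, TF2, TF3.
Union: {TF3} ∪ {GeneB, GeneC, TF2, mRNA2} ∪ {GeneA, Prot1, TF2, TF3} = {GeneA, GeneB, GeneC, Prot1, TF2, TF3, mRNA2}.

{GeneA, GeneB, GeneC, Prot1, TF2, TF3, mRNA2}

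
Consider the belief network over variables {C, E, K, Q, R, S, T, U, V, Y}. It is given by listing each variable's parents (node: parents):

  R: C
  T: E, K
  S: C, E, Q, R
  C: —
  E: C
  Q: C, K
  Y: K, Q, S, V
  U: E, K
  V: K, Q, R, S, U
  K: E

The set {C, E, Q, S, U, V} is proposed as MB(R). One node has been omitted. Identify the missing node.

K

R's parents: C.
Ch(R) = {S, V}.
Parents of each child, excluding R:
  S also has parents C, E, Q.
  V's other parents are K, Q, S, U.
MB(R) = {C, E, K, Q, S, U, V}.
Comparing with the claimed set, K is missing.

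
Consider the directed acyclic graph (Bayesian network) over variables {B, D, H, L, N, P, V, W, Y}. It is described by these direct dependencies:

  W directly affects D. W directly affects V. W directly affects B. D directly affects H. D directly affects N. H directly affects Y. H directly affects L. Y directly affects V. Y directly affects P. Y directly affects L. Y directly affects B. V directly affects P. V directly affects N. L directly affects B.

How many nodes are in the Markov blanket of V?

5

Pa(V) = {W, Y}.
V has children N, P.
Other parents of V's children:
  P's other parent is Y.
  parents(N) \ {V} = {D}.
MB(V) = {D, N, P, W, Y}, which has 5 nodes.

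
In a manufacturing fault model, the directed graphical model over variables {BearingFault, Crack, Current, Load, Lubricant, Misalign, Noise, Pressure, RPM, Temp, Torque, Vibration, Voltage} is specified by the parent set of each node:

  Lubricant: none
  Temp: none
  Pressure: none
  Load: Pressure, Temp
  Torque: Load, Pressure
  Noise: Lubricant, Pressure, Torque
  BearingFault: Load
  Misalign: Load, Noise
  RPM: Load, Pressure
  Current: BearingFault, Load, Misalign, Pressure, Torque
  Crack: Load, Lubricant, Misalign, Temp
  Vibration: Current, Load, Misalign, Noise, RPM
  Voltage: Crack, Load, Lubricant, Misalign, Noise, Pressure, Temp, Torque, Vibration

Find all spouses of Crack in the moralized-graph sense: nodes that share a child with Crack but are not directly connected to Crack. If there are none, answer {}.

Children of Crack: Voltage.
  parents(Voltage) \ {Crack} = {Load, Lubricant, Misalign, Noise, Pressure, Temp, Torque, Vibration}.
Excluding nodes already adjacent to Crack (Load, Lubricant, Misalign, Temp, Voltage), the co-parent-only contribution is {Noise, Pressure, Torque, Vibration}.

{Noise, Pressure, Torque, Vibration}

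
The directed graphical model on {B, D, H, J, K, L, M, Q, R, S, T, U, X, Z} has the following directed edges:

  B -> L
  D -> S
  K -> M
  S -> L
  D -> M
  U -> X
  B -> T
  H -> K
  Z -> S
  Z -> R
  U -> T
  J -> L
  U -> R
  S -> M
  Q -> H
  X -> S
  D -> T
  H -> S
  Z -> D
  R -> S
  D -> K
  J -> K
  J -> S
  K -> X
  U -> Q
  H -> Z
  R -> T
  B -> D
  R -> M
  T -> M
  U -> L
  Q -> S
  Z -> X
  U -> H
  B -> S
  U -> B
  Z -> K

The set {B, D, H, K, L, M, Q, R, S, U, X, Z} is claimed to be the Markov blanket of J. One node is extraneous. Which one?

The Markov blanket of a node is its parents, its children, and the other parents of its children.
Pa(J) = {}.
Ch(J) = {K, L, S}.
Co-parents of J (other parents of its children):
  K also has parents D, H, Z.
  S's other parents are B, D, H, Q, R, X, Z.
  L's other parents are B, S, U.
MB(J) = {B, D, H, K, L, Q, R, S, U, X, Z}.
M is neither a parent, child, nor co-parent of J, so it does not belong.

M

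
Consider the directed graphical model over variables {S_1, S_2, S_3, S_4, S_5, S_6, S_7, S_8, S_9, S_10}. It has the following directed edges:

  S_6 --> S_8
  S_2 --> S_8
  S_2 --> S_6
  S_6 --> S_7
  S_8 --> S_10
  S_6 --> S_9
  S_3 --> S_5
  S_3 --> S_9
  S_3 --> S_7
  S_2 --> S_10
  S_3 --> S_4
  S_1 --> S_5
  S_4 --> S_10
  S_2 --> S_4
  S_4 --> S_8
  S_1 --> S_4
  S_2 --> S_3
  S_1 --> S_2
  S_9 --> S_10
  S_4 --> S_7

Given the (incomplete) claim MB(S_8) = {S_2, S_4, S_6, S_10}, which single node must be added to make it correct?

S_9

The Markov blanket of a node is its parents, its children, and the other parents of its children.
S_8's children: S_10.
S_8 has parents S_2, S_4, S_6.
Co-parents of S_8 (other parents of its children):
  parents(S_10) \ {S_8} = {S_2, S_4, S_9}.
MB(S_8) = {S_2, S_4, S_6, S_9, S_10}.
Comparing with the claimed set, S_9 is missing.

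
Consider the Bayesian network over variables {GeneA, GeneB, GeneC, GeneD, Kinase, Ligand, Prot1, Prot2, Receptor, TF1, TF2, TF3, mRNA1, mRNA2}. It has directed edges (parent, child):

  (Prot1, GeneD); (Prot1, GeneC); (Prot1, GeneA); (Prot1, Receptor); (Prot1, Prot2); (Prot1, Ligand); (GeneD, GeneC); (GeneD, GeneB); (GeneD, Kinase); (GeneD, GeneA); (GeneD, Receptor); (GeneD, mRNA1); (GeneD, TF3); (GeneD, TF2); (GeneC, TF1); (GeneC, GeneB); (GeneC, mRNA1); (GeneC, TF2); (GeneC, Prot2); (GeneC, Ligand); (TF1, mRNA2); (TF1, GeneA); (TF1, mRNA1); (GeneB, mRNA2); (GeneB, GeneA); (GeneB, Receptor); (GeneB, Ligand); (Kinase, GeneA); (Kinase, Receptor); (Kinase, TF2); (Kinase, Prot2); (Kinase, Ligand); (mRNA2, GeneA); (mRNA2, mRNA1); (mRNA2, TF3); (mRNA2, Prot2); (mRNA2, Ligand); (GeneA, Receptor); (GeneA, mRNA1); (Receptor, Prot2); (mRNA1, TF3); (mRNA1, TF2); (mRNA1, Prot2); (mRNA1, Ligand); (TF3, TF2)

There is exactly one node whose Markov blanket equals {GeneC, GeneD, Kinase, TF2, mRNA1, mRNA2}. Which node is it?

TF3

The target node must have every member of {GeneC, GeneD, Kinase, TF2, mRNA1, mRNA2} as a parent, child, or co-parent, and no others.
Parents of TF3: GeneD, mRNA1, mRNA2; children: TF2; co-parents: GeneC, GeneD, Kinase, mRNA1.
These exactly cover the given set, so the node is TF3.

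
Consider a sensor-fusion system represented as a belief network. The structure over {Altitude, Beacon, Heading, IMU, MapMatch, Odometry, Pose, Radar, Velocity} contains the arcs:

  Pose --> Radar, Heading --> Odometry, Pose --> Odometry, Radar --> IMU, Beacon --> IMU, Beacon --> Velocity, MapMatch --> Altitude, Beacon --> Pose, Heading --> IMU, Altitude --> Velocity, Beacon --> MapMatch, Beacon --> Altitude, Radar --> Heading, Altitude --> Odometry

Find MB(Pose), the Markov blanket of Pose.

A node's Markov blanket = Pa ∪ Ch ∪ (parents of Ch other than the node itself).
Pose has parent Beacon.
Pose's children: Odometry, Radar.
For each child, the remaining parents (spouses of Pose):
  Radar: no additional parents.
  Odometry's other parents are Altitude, Heading.
MB(Pose) = {Altitude, Beacon, Heading, Odometry, Radar}.

{Altitude, Beacon, Heading, Odometry, Radar}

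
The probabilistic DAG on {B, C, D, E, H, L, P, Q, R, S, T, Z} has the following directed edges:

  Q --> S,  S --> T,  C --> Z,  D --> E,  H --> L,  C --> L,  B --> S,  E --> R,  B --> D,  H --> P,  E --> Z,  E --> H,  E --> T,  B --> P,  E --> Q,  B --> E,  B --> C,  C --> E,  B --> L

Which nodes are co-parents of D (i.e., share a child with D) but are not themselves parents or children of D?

Children of D: E.
  E's other parents are B, C.
Excluding nodes already adjacent to D (B, E), the co-parent-only contribution is {C}.

{C}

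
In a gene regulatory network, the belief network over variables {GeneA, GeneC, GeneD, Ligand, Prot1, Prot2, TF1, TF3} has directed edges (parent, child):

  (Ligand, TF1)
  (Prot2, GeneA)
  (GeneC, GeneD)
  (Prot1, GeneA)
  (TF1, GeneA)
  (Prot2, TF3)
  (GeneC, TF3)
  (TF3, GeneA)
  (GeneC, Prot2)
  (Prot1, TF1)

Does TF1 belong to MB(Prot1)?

TF1 is a child of Prot1.
So TF1 ∈ MB(Prot1).

Yes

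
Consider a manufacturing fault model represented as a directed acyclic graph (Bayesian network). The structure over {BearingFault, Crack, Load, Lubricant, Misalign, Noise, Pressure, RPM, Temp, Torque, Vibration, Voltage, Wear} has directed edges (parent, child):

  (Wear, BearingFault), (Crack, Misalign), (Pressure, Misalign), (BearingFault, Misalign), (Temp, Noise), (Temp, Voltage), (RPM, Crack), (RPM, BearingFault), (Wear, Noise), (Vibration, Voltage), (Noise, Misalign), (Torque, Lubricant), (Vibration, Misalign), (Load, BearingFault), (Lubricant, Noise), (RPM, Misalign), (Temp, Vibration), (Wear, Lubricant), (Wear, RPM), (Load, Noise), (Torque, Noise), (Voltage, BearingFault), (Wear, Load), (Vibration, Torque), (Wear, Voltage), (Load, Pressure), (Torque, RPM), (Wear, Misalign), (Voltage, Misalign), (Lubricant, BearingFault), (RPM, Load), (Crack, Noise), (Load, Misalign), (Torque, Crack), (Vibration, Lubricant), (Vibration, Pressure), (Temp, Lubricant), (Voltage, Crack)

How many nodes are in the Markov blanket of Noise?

A node's Markov blanket = Pa ∪ Ch ∪ (parents of Ch other than the node itself).
Noise's parents: Crack, Load, Lubricant, Temp, Torque, Wear.
Noise has child Misalign.
Other parents of Noise's children:
  Misalign's other parents are BearingFault, Crack, Load, Pressure, RPM, Vibration, Voltage, Wear.
MB(Noise) = {BearingFault, Crack, Load, Lubricant, Misalign, Pressure, RPM, Temp, Torque, Vibration, Voltage, Wear}, which has 12 nodes.

12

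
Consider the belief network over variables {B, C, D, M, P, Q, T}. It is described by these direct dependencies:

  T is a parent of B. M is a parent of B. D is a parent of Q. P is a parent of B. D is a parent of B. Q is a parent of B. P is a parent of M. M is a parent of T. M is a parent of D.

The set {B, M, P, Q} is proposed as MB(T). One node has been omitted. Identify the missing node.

D

The Markov blanket of a node is its parents, its children, and the other parents of its children.
Parents of T: M.
Children of T: B.
Co-parents of T (other parents of its children):
  B: D, M, P, Q
MB(T) = {B, D, M, P, Q}.
Comparing with the claimed set, D is missing.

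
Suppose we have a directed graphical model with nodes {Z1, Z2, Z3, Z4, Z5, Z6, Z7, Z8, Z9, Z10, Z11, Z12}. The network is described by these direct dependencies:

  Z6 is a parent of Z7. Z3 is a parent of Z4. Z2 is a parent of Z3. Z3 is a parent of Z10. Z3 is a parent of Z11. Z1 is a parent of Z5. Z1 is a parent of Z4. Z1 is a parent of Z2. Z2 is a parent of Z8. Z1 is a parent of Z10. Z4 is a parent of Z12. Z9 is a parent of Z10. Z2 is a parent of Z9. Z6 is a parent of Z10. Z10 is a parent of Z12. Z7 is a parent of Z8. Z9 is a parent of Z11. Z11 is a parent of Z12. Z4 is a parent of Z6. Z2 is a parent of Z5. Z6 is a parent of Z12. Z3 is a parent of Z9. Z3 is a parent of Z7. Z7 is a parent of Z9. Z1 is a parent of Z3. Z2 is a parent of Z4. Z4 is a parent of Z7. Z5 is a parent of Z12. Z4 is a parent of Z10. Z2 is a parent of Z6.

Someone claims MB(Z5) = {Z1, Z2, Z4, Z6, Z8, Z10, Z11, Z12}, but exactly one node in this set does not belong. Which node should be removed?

Z8

Children of Z5: Z12.
Z5's parents: Z1, Z2.
Parents of each child, excluding Z5:
  Z12 also has parents Z4, Z6, Z10, Z11.
MB(Z5) = {Z1, Z2, Z4, Z6, Z10, Z11, Z12}.
Z8 is neither a parent, child, nor co-parent of Z5, so it does not belong.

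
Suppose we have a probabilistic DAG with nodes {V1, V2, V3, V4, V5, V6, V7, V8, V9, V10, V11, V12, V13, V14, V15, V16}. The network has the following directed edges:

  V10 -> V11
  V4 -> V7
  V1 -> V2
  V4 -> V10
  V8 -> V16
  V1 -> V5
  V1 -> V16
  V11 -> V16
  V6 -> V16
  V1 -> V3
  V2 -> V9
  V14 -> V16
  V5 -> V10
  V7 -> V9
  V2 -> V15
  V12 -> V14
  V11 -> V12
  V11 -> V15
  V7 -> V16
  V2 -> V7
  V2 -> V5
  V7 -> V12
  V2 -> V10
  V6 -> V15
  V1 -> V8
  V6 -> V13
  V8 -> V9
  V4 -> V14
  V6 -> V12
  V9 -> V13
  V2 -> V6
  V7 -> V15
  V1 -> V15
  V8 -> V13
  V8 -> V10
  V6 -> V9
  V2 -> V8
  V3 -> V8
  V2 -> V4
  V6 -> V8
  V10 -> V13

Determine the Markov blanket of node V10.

{V2, V4, V5, V6, V8, V9, V11, V13}

Parents of V10: V2, V4, V5, V8.
Children of V10: V11, V13.
Other parents of V10's children:
  V11: —
  V13: V6, V8, V9
Taking the union gives {V2, V4, V5, V6, V8, V9, V11, V13}.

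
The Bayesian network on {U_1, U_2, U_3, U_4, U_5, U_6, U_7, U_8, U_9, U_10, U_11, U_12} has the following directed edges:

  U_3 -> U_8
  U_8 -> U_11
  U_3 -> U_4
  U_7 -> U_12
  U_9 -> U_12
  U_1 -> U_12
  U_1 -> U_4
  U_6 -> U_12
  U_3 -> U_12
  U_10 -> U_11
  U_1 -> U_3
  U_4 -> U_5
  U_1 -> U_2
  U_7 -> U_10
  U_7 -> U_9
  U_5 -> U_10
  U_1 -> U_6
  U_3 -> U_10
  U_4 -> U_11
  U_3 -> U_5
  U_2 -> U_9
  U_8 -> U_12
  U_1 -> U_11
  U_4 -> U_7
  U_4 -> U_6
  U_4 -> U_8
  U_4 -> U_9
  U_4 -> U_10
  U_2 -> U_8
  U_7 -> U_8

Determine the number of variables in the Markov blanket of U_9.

8

A node's Markov blanket = Pa ∪ Ch ∪ (parents of Ch other than the node itself).
U_9 has parents U_2, U_4, U_7.
U_9 has child U_12.
Co-parents of U_9 (other parents of its children):
  U_12: U_1, U_3, U_6, U_7, U_8
MB(U_9) = {U_1, U_2, U_3, U_4, U_6, U_7, U_8, U_12}, which has 8 nodes.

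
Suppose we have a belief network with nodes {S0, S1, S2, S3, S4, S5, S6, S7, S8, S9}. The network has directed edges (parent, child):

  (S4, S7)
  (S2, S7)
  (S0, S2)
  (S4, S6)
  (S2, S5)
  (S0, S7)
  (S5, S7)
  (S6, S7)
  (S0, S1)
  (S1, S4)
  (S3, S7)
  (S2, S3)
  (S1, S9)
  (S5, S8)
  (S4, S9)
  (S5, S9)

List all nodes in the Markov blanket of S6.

The Markov blanket of a node is its parents, its children, and the other parents of its children.
Parents of S6: S4.
S6's children: S7.
Parents of each child, excluding S6:
  S7 also has parents S0, S2, S3, S4, S5.
Taking the union gives {S0, S2, S3, S4, S5, S7}.

{S0, S2, S3, S4, S5, S7}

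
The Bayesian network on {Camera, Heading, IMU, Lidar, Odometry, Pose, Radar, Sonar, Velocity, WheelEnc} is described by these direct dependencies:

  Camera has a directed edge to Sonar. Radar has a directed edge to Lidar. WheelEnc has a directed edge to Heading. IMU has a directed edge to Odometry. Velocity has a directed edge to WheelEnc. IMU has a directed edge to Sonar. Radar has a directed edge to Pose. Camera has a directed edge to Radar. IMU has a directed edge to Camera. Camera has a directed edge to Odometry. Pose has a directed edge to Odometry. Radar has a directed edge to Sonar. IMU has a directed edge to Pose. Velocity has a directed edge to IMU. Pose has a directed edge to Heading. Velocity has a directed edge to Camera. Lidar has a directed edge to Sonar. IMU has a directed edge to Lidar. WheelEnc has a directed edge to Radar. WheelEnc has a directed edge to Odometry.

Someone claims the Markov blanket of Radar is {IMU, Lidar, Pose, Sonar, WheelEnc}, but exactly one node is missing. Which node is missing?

Camera

A node's Markov blanket = Pa ∪ Ch ∪ (parents of Ch other than the node itself).
Radar's parents: Camera, WheelEnc.
Radar has children Lidar, Pose, Sonar.
Co-parents of Radar (other parents of its children):
  Lidar: IMU
  Pose: IMU
  Sonar: Camera, IMU, Lidar
MB(Radar) = {Camera, IMU, Lidar, Pose, Sonar, WheelEnc}.
Comparing with the claimed set, Camera is missing.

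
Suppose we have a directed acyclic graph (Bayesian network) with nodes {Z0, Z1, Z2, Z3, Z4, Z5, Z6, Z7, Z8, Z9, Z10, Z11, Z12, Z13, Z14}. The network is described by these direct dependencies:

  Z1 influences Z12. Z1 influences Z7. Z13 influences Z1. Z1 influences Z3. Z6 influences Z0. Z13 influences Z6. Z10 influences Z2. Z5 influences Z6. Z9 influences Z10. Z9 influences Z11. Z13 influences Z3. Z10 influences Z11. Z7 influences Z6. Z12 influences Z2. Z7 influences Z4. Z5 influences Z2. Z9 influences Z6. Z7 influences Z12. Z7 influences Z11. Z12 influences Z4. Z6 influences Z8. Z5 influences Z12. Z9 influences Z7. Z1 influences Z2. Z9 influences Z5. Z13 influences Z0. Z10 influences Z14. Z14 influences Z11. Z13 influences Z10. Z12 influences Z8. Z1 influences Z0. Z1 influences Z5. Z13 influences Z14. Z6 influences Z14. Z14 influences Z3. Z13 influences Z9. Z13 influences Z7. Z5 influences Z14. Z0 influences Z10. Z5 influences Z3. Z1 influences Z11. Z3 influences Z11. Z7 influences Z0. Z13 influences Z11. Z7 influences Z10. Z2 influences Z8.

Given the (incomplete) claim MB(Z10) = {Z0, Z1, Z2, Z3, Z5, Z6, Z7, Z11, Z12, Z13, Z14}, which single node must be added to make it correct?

Children of Z10: Z2, Z11, Z14.
Parents of Z10: Z0, Z7, Z9, Z13.
For each child, the remaining parents (spouses of Z10):
  Z14 also has parents Z5, Z6, Z13.
  parents(Z2) \ {Z10} = {Z1, Z5, Z12}.
  Z11's other parents are Z1, Z3, Z7, Z9, Z13, Z14.
MB(Z10) = {Z0, Z1, Z2, Z3, Z5, Z6, Z7, Z9, Z11, Z12, Z13, Z14}.
Comparing with the claimed set, Z9 is missing.

Z9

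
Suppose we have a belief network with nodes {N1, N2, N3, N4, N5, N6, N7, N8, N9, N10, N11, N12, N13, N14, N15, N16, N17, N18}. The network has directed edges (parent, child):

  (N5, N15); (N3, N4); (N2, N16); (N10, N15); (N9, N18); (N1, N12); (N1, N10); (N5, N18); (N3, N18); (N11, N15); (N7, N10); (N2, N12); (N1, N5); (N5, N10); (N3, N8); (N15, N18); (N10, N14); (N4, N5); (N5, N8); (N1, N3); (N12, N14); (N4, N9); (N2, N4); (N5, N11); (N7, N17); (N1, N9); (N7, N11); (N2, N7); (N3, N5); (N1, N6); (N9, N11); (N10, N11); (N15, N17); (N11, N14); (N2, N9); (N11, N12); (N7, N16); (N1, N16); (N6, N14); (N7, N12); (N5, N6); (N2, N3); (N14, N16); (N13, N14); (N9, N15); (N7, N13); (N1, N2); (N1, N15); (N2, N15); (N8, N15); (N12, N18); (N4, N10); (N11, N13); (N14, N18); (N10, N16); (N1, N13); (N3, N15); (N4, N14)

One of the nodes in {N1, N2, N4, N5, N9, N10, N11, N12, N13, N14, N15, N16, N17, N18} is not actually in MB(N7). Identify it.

N18

A node's Markov blanket = Pa ∪ Ch ∪ (parents of Ch other than the node itself).
Pa(N7) = {N2}.
Ch(N7) = {N10, N11, N12, N13, N16, N17}.
Co-parents of N7 (other parents of its children):
  N10: N1, N4, N5
  N11: N5, N9, N10
  N12: N1, N2, N11
  N13: N1, N11
  N16: N1, N2, N10, N14
  N17: N15
MB(N7) = {N1, N2, N4, N5, N9, N10, N11, N12, N13, N14, N15, N16, N17}.
N18 is neither a parent, child, nor co-parent of N7, so it does not belong.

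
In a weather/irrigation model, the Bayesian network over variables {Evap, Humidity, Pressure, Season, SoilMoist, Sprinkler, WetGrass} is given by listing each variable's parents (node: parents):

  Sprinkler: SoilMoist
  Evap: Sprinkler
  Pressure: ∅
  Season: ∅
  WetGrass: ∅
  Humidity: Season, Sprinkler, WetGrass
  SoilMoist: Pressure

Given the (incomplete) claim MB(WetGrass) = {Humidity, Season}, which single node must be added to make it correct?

Sprinkler

A node's Markov blanket = Pa ∪ Ch ∪ (parents of Ch other than the node itself).
Ch(WetGrass) = {Humidity}.
Parents of WetGrass: none.
Co-parents of WetGrass (other parents of its children):
  Humidity's other parents are Season, Sprinkler.
MB(WetGrass) = {Humidity, Season, Sprinkler}.
Comparing with the claimed set, Sprinkler is missing.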